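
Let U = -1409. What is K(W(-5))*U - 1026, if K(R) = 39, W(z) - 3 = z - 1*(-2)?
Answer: -55977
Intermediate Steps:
W(z) = 5 + z (W(z) = 3 + (z - 1*(-2)) = 3 + (z + 2) = 3 + (2 + z) = 5 + z)
K(W(-5))*U - 1026 = 39*(-1409) - 1026 = -54951 - 1026 = -55977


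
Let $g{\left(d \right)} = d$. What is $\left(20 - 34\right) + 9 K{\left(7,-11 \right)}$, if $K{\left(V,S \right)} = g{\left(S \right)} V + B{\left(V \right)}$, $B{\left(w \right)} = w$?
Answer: $-644$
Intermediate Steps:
$K{\left(V,S \right)} = V + S V$ ($K{\left(V,S \right)} = S V + V = V + S V$)
$\left(20 - 34\right) + 9 K{\left(7,-11 \right)} = \left(20 - 34\right) + 9 \cdot 7 \left(1 - 11\right) = \left(20 - 34\right) + 9 \cdot 7 \left(-10\right) = -14 + 9 \left(-70\right) = -14 - 630 = -644$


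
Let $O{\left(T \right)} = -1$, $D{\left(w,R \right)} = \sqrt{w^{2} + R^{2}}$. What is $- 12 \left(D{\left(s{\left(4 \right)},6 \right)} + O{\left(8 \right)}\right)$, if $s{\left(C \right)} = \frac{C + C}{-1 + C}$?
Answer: $12 - 8 \sqrt{97} \approx -66.791$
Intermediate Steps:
$s{\left(C \right)} = \frac{2 C}{-1 + C}$
$D{\left(w,R \right)} = \sqrt{R^{2} + w^{2}}$
$- 12 \left(D{\left(s{\left(4 \right)},6 \right)} + O{\left(8 \right)}\right) = - 12 \left(\sqrt{6^{2} + \left(2 \cdot 4 \frac{1}{-1 + 4}\right)^{2}} - 1\right) = - 12 \left(\sqrt{36 + \left(2 \cdot 4 \cdot \frac{1}{3}\right)^{2}} - 1\right) = - 12 \left(\sqrt{36 + \left(\frac{8}{3}\right)^{2}} - 1\right) = - 12 \left(\sqrt{36 + \frac{64}{9}} - 1\right) = - 12 \left(\sqrt{\frac{388}{9}} - 1\right) = - 12 \left(\frac{2 \sqrt{97}}{3} - 1\right) = - 12 \left(-1 + \frac{2 \sqrt{97}}{3}\right) = 12 - 8 \sqrt{97}$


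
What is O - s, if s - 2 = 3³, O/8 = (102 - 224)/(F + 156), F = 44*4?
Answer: -2651/83 ≈ -31.940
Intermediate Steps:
F = 176
O = -244/83 (O = 8*((102 - 224)/(176 + 156)) = 8*(-122/332) = 8*(-122*1/332) = 8*(-61/166) = -244/83 ≈ -2.9398)
s = 29 (s = 2 + 3³ = 2 + 27 = 29)
O - s = -244/83 - 1*29 = -244/83 - 29 = -2651/83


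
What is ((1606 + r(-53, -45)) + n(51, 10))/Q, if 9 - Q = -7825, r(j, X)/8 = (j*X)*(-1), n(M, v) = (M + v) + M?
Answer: -8681/3917 ≈ -2.2162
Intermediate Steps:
n(M, v) = v + 2*M
r(j, X) = -8*X*j (r(j, X) = 8*((j*X)*(-1)) = 8*((X*j)*(-1)) = 8*(-X*j) = -8*X*j)
Q = 7834 (Q = 9 - 1*(-7825) = 9 + 7825 = 7834)
((1606 + r(-53, -45)) + n(51, 10))/Q = ((1606 - 8*(-45)*(-53)) + (10 + 2*51))/7834 = ((1606 - 19080) + (10 + 102))*(1/7834) = (-17474 + 112)*(1/7834) = -17362*1/7834 = -8681/3917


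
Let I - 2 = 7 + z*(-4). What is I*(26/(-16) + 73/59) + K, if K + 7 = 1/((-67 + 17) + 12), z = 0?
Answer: -94305/8968 ≈ -10.516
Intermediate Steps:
K = -267/38 (K = -7 + 1/((-67 + 17) + 12) = -7 + 1/(-50 + 12) = -7 + 1/(-38) = -7 - 1/38 = -267/38 ≈ -7.0263)
I = 9 (I = 2 + (7 + 0*(-4)) = 2 + (7 + 0) = 2 + 7 = 9)
I*(26/(-16) + 73/59) + K = 9*(26/(-16) + 73/59) - 267/38 = 9*(26*(-1/16) + 73*(1/59)) - 267/38 = 9*(-13/8 + 73/59) - 267/38 = 9*(-183/472) - 267/38 = -1647/472 - 267/38 = -94305/8968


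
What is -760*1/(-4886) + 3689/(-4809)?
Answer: -1026401/1678341 ≈ -0.61156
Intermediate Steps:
-760*1/(-4886) + 3689/(-4809) = -760*(-1/4886) + 3689*(-1/4809) = 380/2443 - 527/687 = -1026401/1678341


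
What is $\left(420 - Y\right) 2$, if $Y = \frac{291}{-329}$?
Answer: $\frac{276942}{329} \approx 841.77$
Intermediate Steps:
$Y = - \frac{291}{329}$ ($Y = 291 \left(- \frac{1}{329}\right) = - \frac{291}{329} \approx -0.8845$)
$\left(420 - Y\right) 2 = \left(420 - - \frac{291}{329}\right) 2 = \left(420 + \frac{291}{329}\right) 2 = \frac{138471}{329} \cdot 2 = \frac{276942}{329}$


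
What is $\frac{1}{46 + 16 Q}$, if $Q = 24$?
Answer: $\frac{1}{430} \approx 0.0023256$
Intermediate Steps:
$\frac{1}{46 + 16 Q} = \frac{1}{46 + 16 \cdot 24} = \frac{1}{46 + 384} = \frac{1}{430}$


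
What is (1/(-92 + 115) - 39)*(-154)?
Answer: 137984/23 ≈ 5999.3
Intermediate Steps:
(1/(-92 + 115) - 39)*(-154) = (1/23 - 39)*(-154) = -896/23*(-154) = 137984/23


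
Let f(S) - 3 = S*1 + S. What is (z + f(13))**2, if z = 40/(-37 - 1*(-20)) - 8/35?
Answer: 247086961/354025 ≈ 697.94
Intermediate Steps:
f(S) = 3 + 2*S (f(S) = 3 + (S*1 + S) = 3 + (S + S) = 3 + 2*S)
z = -1536/595 (z = 40/(-37 + 20) - 8*1/35 = 40/(-17) - 8/35 = 40*(-1/17) - 8/35 = -40/17 - 8/35 = -1536/595 ≈ -2.5815)
(z + f(13))**2 = (-1536/595 + (3 + 2*13))**2 = (-1536/595 + (3 + 26))**2 = (-1536/595 + 29)**2 = (15719/595)**2 = 247086961/354025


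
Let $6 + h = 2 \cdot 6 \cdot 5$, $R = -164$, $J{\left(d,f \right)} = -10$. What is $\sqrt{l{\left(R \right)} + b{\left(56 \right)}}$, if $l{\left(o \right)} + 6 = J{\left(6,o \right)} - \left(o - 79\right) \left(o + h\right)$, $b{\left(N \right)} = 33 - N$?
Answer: $i \sqrt{26769} \approx 163.61 i$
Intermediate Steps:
$h = 54$ ($h = -6 + 2 \cdot 6 \cdot 5 = -6 + 12 \cdot 5 = -6 + 60 = 54$)
$l{\left(o \right)} = -16 - \left(-79 + o\right) \left(54 + o\right)$ ($l{\left(o \right)} = -6 - \left(10 + \left(o - 79\right) \left(o + 54\right)\right) = -6 - \left(10 + \left(-79 + o\right) \left(54 + o\right)\right) = -16 - \left(-79 + o\right) \left(54 + o\right)$)
$\sqrt{l{\left(R \right)} + b{\left(56 \right)}} = \sqrt{\left(4250 - \left(-164\right)^{2} + 25 \left(-164\right)\right) + \left(33 - 56\right)} = \sqrt{\left(4250 - 26896 - 4100\right) + \left(33 - 56\right)} = \sqrt{\left(4250 - 26896 - 4100\right) - 23} = \sqrt{-26746 - 23} = \sqrt{-26769} = i \sqrt{26769}$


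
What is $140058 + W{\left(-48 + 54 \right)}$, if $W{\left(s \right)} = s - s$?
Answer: $140058$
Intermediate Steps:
$W{\left(s \right)} = 0$
$140058 + W{\left(-48 + 54 \right)} = 140058 + 0 = 140058$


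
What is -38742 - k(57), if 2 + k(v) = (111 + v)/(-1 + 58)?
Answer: -736116/19 ≈ -38743.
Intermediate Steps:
k(v) = -1/19 + v/57 (k(v) = -2 + (111 + v)/(-1 + 58) = -2 + (111 + v)/57 = -2 + (111 + v)*(1/57) = -2 + (37/19 + v/57) = -1/19 + v/57)
-38742 - k(57) = -38742 - (-1/19 + (1/57)*57) = -38742 - (-1/19 + 1) = -38742 - 1*18/19 = -38742 - 18/19 = -736116/19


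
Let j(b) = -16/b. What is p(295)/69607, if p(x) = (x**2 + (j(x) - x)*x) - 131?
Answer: -147/69607 ≈ -0.0021119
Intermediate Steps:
p(x) = -131 + x**2 + x*(-x - 16/x) (p(x) = (x**2 + (-16/x - x)*x) - 131 = (x**2 + (-x - 16/x)*x) - 131 = (x**2 + x*(-x - 16/x)) - 131 = -131 + x**2 + x*(-x - 16/x))
p(295)/69607 = -147/69607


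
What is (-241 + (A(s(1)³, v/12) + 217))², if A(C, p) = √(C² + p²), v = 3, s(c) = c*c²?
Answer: (96 - √17)²/16 ≈ 527.58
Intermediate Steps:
s(c) = c³
(-241 + (A(s(1)³, v/12) + 217))² = (-241 + (√(((1³)³)² + (3/12)²) + 217))² = (-241 + (√((1³)² + (3*(1/12))²) + 217))² = (-241 + (√(1² + (¼)²) + 217))² = (-241 + (√(1 + 1/16) + 217))² = (-241 + (√(17/16) + 217))² = (-241 + (√17/4 + 217))² = (-241 + (217 + √17/4))² = (-24 + √17/4)²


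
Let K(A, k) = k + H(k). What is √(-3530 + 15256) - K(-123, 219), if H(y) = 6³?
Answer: -435 + √11726 ≈ -326.71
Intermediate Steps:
H(y) = 216
K(A, k) = 216 + k (K(A, k) = k + 216 = 216 + k)
√(-3530 + 15256) - K(-123, 219) = √(-3530 + 15256) - (216 + 219) = √11726 - 1*435 = √11726 - 435 = -435 + √11726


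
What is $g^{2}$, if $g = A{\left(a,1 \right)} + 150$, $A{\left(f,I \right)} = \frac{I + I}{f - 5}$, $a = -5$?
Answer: $\frac{561001}{25} \approx 22440.0$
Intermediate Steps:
$A{\left(f,I \right)} = \frac{2 I}{-5 + f}$
$g = \frac{749}{5}$ ($g = 2 \cdot 1 \frac{1}{-5 - 5} + 150 = 2 \cdot 1 \frac{1}{-10} + 150 = 2 \cdot 1 \left(- \frac{1}{10}\right) + 150 = - \frac{1}{5} + 150 = \frac{749}{5} \approx 149.8$)
$g^{2} = \left(\frac{749}{5}\right)^{2} = \frac{561001}{25}$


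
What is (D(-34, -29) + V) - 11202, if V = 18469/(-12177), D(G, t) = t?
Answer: -12434396/1107 ≈ -11233.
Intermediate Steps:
V = -1679/1107 (V = 18469*(-1/12177) = -1679/1107 ≈ -1.5167)
(D(-34, -29) + V) - 11202 = (-29 - 1679/1107) - 11202 = -33782/1107 - 11202 = -12434396/1107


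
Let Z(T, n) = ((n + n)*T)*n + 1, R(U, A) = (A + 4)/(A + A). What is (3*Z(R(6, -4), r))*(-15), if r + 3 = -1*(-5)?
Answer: -45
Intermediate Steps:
R(U, A) = (4 + A)/(2*A) (R(U, A) = (4 + A)/((2*A)) = (4 + A)*(1/(2*A)) = (4 + A)/(2*A))
r = 2 (r = -3 - 1*(-5) = -3 + 5 = 2)
Z(T, n) = 1 + 2*T*n² (Z(T, n) = ((2*n)*T)*n + 1 = (2*T*n)*n + 1 = 2*T*n² + 1 = 1 + 2*T*n²)
(3*Z(R(6, -4), r))*(-15) = (3*(1 + 2*((½)*(4 - 4)/(-4))*2²))*(-15) = (3*(1 + 2*((½)*(-¼)*0)*4))*(-15) = (3*(1 + 2*0*4))*(-15) = (3*(1 + 0))*(-15) = (3*1)*(-15) = 3*(-15) = -45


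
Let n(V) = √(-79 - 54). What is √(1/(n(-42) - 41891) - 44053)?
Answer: √((1845424224 - 44053*I*√133)/(-41891 + I*√133)) ≈ 0.e-11 - 209.89*I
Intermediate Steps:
n(V) = I*√133 (n(V) = √(-133) = I*√133)
√(1/(n(-42) - 41891) - 44053) = √(1/(I*√133 - 41891) - 44053) = √(1/(-41891 + I*√133) - 44053) = √(-44053 + 1/(-41891 + I*√133))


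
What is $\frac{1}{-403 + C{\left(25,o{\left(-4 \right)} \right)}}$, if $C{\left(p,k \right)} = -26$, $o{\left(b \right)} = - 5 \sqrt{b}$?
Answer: $- \frac{1}{429} \approx -0.002331$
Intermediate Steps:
$\frac{1}{-403 + C{\left(25,o{\left(-4 \right)} \right)}} = \frac{1}{-403 - 26} = \frac{1}{-429} = - \frac{1}{429}$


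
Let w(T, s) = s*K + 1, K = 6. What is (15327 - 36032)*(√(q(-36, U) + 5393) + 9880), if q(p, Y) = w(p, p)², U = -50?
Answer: -204565400 - 20705*√51618 ≈ -2.0927e+8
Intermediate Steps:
w(T, s) = 1 + 6*s (w(T, s) = s*6 + 1 = 6*s + 1 = 1 + 6*s)
q(p, Y) = (1 + 6*p)²
(15327 - 36032)*(√(q(-36, U) + 5393) + 9880) = (15327 - 36032)*(√((1 + 6*(-36))² + 5393) + 9880) = -20705*(√((1 - 216)² + 5393) + 9880) = -20705*(√((-215)² + 5393) + 9880) = -20705*(√(46225 + 5393) + 9880) = -20705*(√51618 + 9880) = -20705*(9880 + √51618) = -204565400 - 20705*√51618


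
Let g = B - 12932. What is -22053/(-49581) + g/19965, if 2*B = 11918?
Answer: 3502216/36662395 ≈ 0.095526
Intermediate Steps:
B = 5959 (B = (½)*11918 = 5959)
g = -6973 (g = 5959 - 12932 = -6973)
-22053/(-49581) + g/19965 = -22053/(-49581) - 6973/19965 = -22053*(-1/49581) - 6973*1/19965 = 7351/16527 - 6973/19965 = 3502216/36662395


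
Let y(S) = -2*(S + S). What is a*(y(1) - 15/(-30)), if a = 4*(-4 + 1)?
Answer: 42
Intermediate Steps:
y(S) = -4*S
a = -12 (a = 4*(-3) = -12)
a*(y(1) - 15/(-30)) = -12*(-4*1 - 15/(-30)) = -12*(-4 - 15*(-1/30)) = -12*(-4 + ½) = -12*(-7/2) = 42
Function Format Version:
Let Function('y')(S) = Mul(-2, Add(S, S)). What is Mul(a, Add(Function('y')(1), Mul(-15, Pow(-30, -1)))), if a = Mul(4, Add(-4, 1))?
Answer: 42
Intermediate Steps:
Function('y')(S) = Mul(-4, S) (Function('y')(S) = Mul(-2, Mul(2, S)) = Mul(-4, S))
a = -12 (a = Mul(4, -3) = -12)
Mul(a, Add(Function('y')(1), Mul(-15, Pow(-30, -1)))) = Mul(-12, Add(Mul(-4, 1), Mul(-15, Pow(-30, -1)))) = Mul(-12, Add(-4, Mul(-15, Rational(-1, 30)))) = Mul(-12, Add(-4, Rational(1, 2))) = Mul(-12, Rational(-7, 2)) = 42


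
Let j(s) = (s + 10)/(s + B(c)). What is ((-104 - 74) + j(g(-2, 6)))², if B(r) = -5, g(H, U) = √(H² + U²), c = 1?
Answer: 29624 - 688*√10 ≈ 27448.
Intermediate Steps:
j(s) = (10 + s)/(-5 + s) (j(s) = (s + 10)/(s - 5) = (10 + s)/(-5 + s))
((-104 - 74) + j(g(-2, 6)))² = ((-104 - 74) + (10 + √((-2)² + 6²))/(-5 + √((-2)² + 6²)))² = (-178 + (10 + √(4 + 36))/(-5 + √(4 + 36)))² = (-178 + (10 + √40)/(-5 + √40))² = (-178 + (10 + 2*√10)/(-5 + 2*√10))²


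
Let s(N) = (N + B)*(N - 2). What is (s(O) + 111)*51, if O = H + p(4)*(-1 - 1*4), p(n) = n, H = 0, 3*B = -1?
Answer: 28475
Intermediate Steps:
B = -⅓ (B = (⅓)*(-1) = -⅓ ≈ -0.33333)
O = -20 (O = 0 + 4*(-1 - 1*4) = 0 + 4*(-1 - 4) = 0 + 4*(-5) = 0 - 20 = -20)
s(N) = (-2 + N)*(-⅓ + N) (s(N) = (N - ⅓)*(N - 2) = (-⅓ + N)*(-2 + N) = (-2 + N)*(-⅓ + N))
(s(O) + 111)*51 = ((⅔ + (-20)² - 7/3*(-20)) + 111)*51 = ((⅔ + 400 + 140/3) + 111)*51 = (1342/3 + 111)*51 = (1675/3)*51 = 28475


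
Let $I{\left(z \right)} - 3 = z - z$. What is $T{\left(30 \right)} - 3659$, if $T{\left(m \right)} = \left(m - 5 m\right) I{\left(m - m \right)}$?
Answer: $-4019$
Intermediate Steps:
$I{\left(z \right)} = 3$ ($I{\left(z \right)} = 3 + \left(z - z\right) = 3 + 0 = 3$)
$T{\left(m \right)} = - 12 m$ ($T{\left(m \right)} = \left(m - 5 m\right) 3 = - 4 m 3 = - 12 m$)
$T{\left(30 \right)} - 3659 = \left(-12\right) 30 - 3659 = -360 - 3659 = -4019$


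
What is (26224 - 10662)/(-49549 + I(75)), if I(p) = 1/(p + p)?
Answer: -2334300/7432349 ≈ -0.31407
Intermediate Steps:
I(p) = 1/(2*p)
(26224 - 10662)/(-49549 + I(75)) = (26224 - 10662)/(-49549 + (1/2)/75) = 15562/(-49549 + (1/2)*(1/75)) = 15562/(-49549 + 1/150) = 15562/(-7432349/150) = 15562*(-150/7432349) = -2334300/7432349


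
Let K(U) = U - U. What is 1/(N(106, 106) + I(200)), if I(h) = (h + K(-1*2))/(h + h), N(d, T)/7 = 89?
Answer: 2/1247 ≈ 0.0016038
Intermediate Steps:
N(d, T) = 623 (N(d, T) = 7*89 = 623)
K(U) = 0
I(h) = 1/2 (I(h) = (h + 0)/(h + h) = h/((2*h)) = h*(1/(2*h)) = 1/2)
1/(N(106, 106) + I(200)) = 1/(623 + 1/2) = 1/(1247/2) = 2/1247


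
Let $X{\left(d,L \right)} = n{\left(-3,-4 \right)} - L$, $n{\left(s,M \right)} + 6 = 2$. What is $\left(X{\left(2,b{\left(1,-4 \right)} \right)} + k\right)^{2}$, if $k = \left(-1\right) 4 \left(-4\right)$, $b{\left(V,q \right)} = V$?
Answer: $121$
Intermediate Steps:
$n{\left(s,M \right)} = -4$ ($n{\left(s,M \right)} = -6 + 2 = -4$)
$X{\left(d,L \right)} = -4 - L$
$k = 16$ ($k = \left(-4\right) \left(-4\right) = 16$)
$\left(X{\left(2,b{\left(1,-4 \right)} \right)} + k\right)^{2} = \left(\left(-4 - 1\right) + 16\right)^{2} = \left(-5 + 16\right)^{2} = 11^{2} = 121$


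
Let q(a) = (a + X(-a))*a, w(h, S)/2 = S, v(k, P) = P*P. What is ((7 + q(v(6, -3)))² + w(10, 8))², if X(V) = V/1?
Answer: 4225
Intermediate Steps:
X(V) = V (X(V) = V*1 = V)
v(k, P) = P²
w(h, S) = 2*S
q(a) = 0 (q(a) = (a - a)*a = 0*a = 0)
((7 + q(v(6, -3)))² + w(10, 8))² = ((7 + 0)² + 2*8)² = (7² + 16)² = (49 + 16)² = 65² = 4225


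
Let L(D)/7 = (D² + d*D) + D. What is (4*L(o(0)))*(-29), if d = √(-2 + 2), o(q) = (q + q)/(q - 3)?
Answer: 0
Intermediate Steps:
o(q) = 2*q/(-3 + q) (o(q) = (2*q)/(-3 + q) = 2*q/(-3 + q))
d = 0 (d = √0 = 0)
L(D) = 7*D + 7*D² (L(D) = 7*((D² + 0*D) + D) = 7*((D² + 0) + D) = 7*(D² + D) = 7*(D + D²) = 7*D + 7*D²)
(4*L(o(0)))*(-29) = (4*(7*(2*0/(-3 + 0))*(1 + 2*0/(-3 + 0))))*(-29) = (4*(7*(2*0/(-3))*(1 + 2*0/(-3))))*(-29) = (4*(7*(2*0*(-⅓))*(1 + 2*0*(-⅓))))*(-29) = (4*(7*0*(1 + 0)))*(-29) = (4*(7*0*1))*(-29) = (4*0)*(-29) = 0*(-29) = 0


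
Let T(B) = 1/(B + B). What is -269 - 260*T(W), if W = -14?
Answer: -1818/7 ≈ -259.71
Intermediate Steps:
T(B) = 1/(2*B)
-269 - 260*T(W) = -269 - 130/(-14) = -269 - 130*(-1)/14 = -269 - 260*(-1/28) = -269 + 65/7 = -1818/7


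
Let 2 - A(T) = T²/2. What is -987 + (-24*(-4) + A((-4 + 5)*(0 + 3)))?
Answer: -1787/2 ≈ -893.50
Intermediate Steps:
A(T) = 2 - T²/2
-987 + (-24*(-4) + A((-4 + 5)*(0 + 3))) = -987 + (-24*(-4) + (2 - (0 + 3)²*(-4 + 5)²/2)) = -987 + (96 + (2 - (1*3)²/2)) = -987 + (96 + (2 - ½*3²)) = -987 + (96 + (2 - ½*9)) = -987 + (96 + (2 - 9/2)) = -987 + (96 - 5/2) = -987 + 187/2 = -1787/2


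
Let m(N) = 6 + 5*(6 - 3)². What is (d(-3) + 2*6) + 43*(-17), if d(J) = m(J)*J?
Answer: -872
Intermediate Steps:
m(N) = 51 (m(N) = 6 + 5*3² = 6 + 5*9 = 6 + 45 = 51)
d(J) = 51*J
(d(-3) + 2*6) + 43*(-17) = (51*(-3) + 2*6) + 43*(-17) = (-153 + 12) - 731 = -141 - 731 = -872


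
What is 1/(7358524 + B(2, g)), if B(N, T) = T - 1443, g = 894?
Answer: 1/7357975 ≈ 1.3591e-7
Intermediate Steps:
B(N, T) = -1443 + T
1/(7358524 + B(2, g)) = 1/(7358524 + (-1443 + 894)) = 1/(7358524 - 549) = 1/7357975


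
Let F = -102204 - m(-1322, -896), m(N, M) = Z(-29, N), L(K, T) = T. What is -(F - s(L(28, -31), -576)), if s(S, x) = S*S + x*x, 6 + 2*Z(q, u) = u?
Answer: 434277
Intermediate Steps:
Z(q, u) = -3 + u/2
m(N, M) = -3 + N/2
s(S, x) = S**2 + x**2
F = -101540 (F = -102204 - (-3 + (1/2)*(-1322)) = -102204 - (-3 - 661) = -102204 - 1*(-664) = -102204 + 664 = -101540)
-(F - s(L(28, -31), -576)) = -(-101540 - ((-31)**2 + (-576)**2)) = -(-101540 - (961 + 331776)) = -(-101540 - 1*332737) = -(-101540 - 332737) = -1*(-434277) = 434277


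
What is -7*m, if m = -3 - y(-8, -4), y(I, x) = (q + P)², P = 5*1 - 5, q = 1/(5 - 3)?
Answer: 91/4 ≈ 22.750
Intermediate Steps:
q = ½ (q = 1/2 = ½ ≈ 0.50000)
P = 0 (P = 5 - 5 = 0)
y(I, x) = ¼ (y(I, x) = (½ + 0)² = (½)² = ¼)
m = -13/4 (m = -3 - 1*¼ = -3 - ¼ = -13/4 ≈ -3.2500)
-7*m = -7*(-13/4) = 91/4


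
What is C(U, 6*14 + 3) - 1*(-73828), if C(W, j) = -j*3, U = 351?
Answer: 73567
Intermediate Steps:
C(W, j) = -3*j
C(U, 6*14 + 3) - 1*(-73828) = -3*(6*14 + 3) - 1*(-73828) = -3*(84 + 3) + 73828 = -3*87 + 73828 = -261 + 73828 = 73567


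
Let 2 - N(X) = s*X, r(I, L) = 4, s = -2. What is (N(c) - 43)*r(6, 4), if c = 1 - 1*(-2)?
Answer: -140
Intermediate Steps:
c = 3 (c = 1 + 2 = 3)
N(X) = 2 + 2*X (N(X) = 2 - (-2)*X = 2 + 2*X)
(N(c) - 43)*r(6, 4) = ((2 + 2*3) - 43)*4 = ((2 + 6) - 43)*4 = (8 - 43)*4 = -35*4 = -140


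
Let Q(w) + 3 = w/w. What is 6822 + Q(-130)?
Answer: 6820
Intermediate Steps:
Q(w) = -2 (Q(w) = -3 + w/w = -3 + 1 = -2)
6822 + Q(-130) = 6822 - 2 = 6820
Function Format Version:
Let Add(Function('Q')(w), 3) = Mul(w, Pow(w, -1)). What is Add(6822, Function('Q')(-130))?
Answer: 6820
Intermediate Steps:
Function('Q')(w) = -2 (Function('Q')(w) = Add(-3, Mul(w, Pow(w, -1))) = Add(-3, 1) = -2)
Add(6822, Function('Q')(-130)) = Add(6822, -2) = 6820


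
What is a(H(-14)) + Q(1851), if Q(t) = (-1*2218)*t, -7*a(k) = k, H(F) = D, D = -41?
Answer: -28738585/7 ≈ -4.1055e+6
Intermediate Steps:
H(F) = -41
a(k) = -k/7
Q(t) = -2218*t
a(H(-14)) + Q(1851) = -1/7*(-41) - 2218*1851 = 41/7 - 4105518 = -28738585/7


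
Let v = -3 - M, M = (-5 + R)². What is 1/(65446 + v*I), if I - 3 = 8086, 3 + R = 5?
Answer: -1/31622 ≈ -3.1624e-5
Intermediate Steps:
R = 2 (R = -3 + 5 = 2)
M = 9 (M = (-5 + 2)² = (-3)² = 9)
I = 8089 (I = 3 + 8086 = 8089)
v = -12 (v = -3 - 1*9 = -3 - 9 = -12)
1/(65446 + v*I) = 1/(65446 - 12*8089) = 1/(65446 - 97068) = 1/(-31622) = -1/31622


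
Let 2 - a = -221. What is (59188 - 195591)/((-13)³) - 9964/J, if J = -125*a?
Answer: 3824124533/61241375 ≈ 62.443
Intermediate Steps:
a = 223 (a = 2 - 1*(-221) = 2 + 221 = 223)
J = -27875 (J = -125*223 = -27875)
(59188 - 195591)/((-13)³) - 9964/J = (59188 - 195591)/((-13)³) - 9964/(-27875) = -136403/(-2197) - 9964*(-1/27875) = -136403*(-1/2197) + 9964/27875 = 136403/2197 + 9964/27875 = 3824124533/61241375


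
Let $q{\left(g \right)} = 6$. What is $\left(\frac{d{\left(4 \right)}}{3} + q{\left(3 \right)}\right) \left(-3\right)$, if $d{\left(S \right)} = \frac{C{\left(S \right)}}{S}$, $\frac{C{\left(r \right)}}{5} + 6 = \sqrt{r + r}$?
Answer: $- \frac{21}{2} - \frac{5 \sqrt{2}}{2} \approx -14.036$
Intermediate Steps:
$C{\left(r \right)} = -30 + 5 \sqrt{2} \sqrt{r}$ ($C{\left(r \right)} = -30 + 5 \sqrt{r + r} = -30 + 5 \sqrt{2 r} = -30 + 5 \sqrt{2} \sqrt{r}$)
$d{\left(S \right)} = \frac{-30 + 5 \sqrt{2} \sqrt{S}}{S}$
$\left(\frac{d{\left(4 \right)}}{3} + q{\left(3 \right)}\right) \left(-3\right) = \left(\frac{5 \cdot \frac{1}{4} \left(-6 + \sqrt{2} \sqrt{4}\right)}{3} + 6\right) \left(-3\right) = \left(5 \cdot \frac{1}{4} \left(-6 + \sqrt{2} \cdot 2\right) \frac{1}{3} + 6\right) \left(-3\right) = \left(5 \cdot \frac{1}{4} \left(-6 + 2 \sqrt{2}\right) \frac{1}{3} + 6\right) \left(-3\right) = \left(\left(- \frac{15}{2} + \frac{5 \sqrt{2}}{2}\right) \frac{1}{3} + 6\right) \left(-3\right) = \left(\left(- \frac{5}{2} + \frac{5 \sqrt{2}}{6}\right) + 6\right) \left(-3\right) = \left(\frac{7}{2} + \frac{5 \sqrt{2}}{6}\right) \left(-3\right) = - \frac{21}{2} - \frac{5 \sqrt{2}}{2}$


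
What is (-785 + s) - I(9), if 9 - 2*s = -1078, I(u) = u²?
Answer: -645/2 ≈ -322.50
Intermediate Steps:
s = 1087/2 (s = 9/2 - ½*(-1078) = 9/2 + 539 = 1087/2 ≈ 543.50)
(-785 + s) - I(9) = (-785 + 1087/2) - 1*9² = -483/2 - 1*81 = -483/2 - 81 = -645/2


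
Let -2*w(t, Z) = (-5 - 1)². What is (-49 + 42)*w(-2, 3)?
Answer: 126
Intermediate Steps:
w(t, Z) = -18 (w(t, Z) = -(-5 - 1)²/2 = -½*(-6)² = -½*36 = -18)
(-49 + 42)*w(-2, 3) = (-49 + 42)*(-18) = -7*(-18) = 126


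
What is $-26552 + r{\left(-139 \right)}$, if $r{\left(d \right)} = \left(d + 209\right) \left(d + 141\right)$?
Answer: $-26412$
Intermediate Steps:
$r{\left(d \right)} = \left(141 + d\right) \left(209 + d\right)$ ($r{\left(d \right)} = \left(209 + d\right) \left(141 + d\right) = \left(141 + d\right) \left(209 + d\right)$)
$-26552 + r{\left(-139 \right)} = -26552 + \left(29469 + \left(-139\right)^{2} + 350 \left(-139\right)\right) = -26552 + \left(29469 + 19321 - 48650\right) = -26552 + 140 = -26412$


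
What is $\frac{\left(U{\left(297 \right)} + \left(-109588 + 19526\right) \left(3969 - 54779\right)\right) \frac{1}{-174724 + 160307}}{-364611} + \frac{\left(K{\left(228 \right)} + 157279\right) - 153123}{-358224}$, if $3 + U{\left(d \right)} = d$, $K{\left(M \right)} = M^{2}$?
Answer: $\frac{37337382658471}{52306642428508} \approx 0.71382$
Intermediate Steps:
$U{\left(d \right)} = -3 + d$
$\frac{\left(U{\left(297 \right)} + \left(-109588 + 19526\right) \left(3969 - 54779\right)\right) \frac{1}{-174724 + 160307}}{-364611} + \frac{\left(K{\left(228 \right)} + 157279\right) - 153123}{-358224} = \frac{\left(\left(-3 + 297\right) + \left(-109588 + 19526\right) \left(3969 - 54779\right)\right) \frac{1}{-174724 + 160307}}{-364611} + \frac{\left(228^{2} + 157279\right) - 153123}{-358224} = \frac{294 - -4576050220}{-14417} \left(- \frac{1}{364611}\right) + \left(\left(51984 + 157279\right) - 153123\right) \left(- \frac{1}{358224}\right) = \left(294 + 4576050220\right) \left(- \frac{1}{14417}\right) \left(- \frac{1}{364611}\right) + \left(209263 - 153123\right) \left(- \frac{1}{358224}\right) = 4576050514 \left(- \frac{1}{14417}\right) \left(- \frac{1}{364611}\right) + 56140 \left(- \frac{1}{358224}\right) = \left(- \frac{4576050514}{14417}\right) \left(- \frac{1}{364611}\right) - \frac{14035}{89556} = \frac{4576050514}{5256596787} - \frac{14035}{89556} = \frac{37337382658471}{52306642428508}$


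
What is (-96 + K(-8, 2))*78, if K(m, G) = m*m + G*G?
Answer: -2184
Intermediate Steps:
K(m, G) = G² + m² (K(m, G) = m² + G² = G² + m²)
(-96 + K(-8, 2))*78 = (-96 + (2² + (-8)²))*78 = (-96 + (4 + 64))*78 = (-96 + 68)*78 = -28*78 = -2184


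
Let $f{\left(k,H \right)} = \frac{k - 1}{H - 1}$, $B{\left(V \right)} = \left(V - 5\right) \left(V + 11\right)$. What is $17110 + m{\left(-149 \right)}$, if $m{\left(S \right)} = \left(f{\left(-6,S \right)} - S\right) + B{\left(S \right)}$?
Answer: $\frac{5776657}{150} \approx 38511.0$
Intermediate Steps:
$B{\left(V \right)} = \left(-5 + V\right) \left(11 + V\right)$
$f{\left(k,H \right)} = \frac{-1 + k}{-1 + H}$
$m{\left(S \right)} = -55 + S^{2} - \frac{7}{-1 + S} + 5 S$ ($m{\left(S \right)} = \left(\frac{-1 - 6}{-1 + S} - S\right) + \left(-55 + S^{2} + 6 S\right) = \left(\frac{1}{-1 + S} \left(-7\right) - S\right) + \left(-55 + S^{2} + 6 S\right) = \left(- \frac{7}{-1 + S} - S\right) + \left(-55 + S^{2} + 6 S\right) = \left(- S - \frac{7}{-1 + S}\right) + \left(-55 + S^{2} + 6 S\right) = -55 + S^{2} - \frac{7}{-1 + S} + 5 S$)
$17110 + m{\left(-149 \right)} = 17110 + \frac{-7 + \left(-1 - 149\right) \left(-55 + \left(-149\right)^{2} + 5 \left(-149\right)\right)}{-1 - 149} = 17110 + \frac{-7 - 150 \left(-55 + 22201 - 745\right)}{-150} = 17110 - \frac{-7 - 3210150}{150} = 17110 - - \frac{3210157}{150} = 17110 + \frac{3210157}{150} = \frac{5776657}{150}$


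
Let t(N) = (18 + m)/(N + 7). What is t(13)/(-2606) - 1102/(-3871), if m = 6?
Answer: 7167917/25219565 ≈ 0.28422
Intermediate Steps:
t(N) = 24/(7 + N) (t(N) = (18 + 6)/(N + 7) = 24/(7 + N))
t(13)/(-2606) - 1102/(-3871) = (24/(7 + 13))/(-2606) - 1102/(-3871) = (24/20)*(-1/2606) - 1102*(-1/3871) = (24*(1/20))*(-1/2606) + 1102/3871 = (6/5)*(-1/2606) + 1102/3871 = -3/6515 + 1102/3871 = 7167917/25219565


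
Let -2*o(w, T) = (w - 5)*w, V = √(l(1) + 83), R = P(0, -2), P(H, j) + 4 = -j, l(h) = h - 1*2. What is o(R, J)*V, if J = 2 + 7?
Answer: -7*√82 ≈ -63.388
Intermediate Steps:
l(h) = -2 + h (l(h) = h - 2 = -2 + h)
P(H, j) = -4 - j
R = -2 (R = -4 - 1*(-2) = -4 + 2 = -2)
V = √82 (V = √((-2 + 1) + 83) = √(-1 + 83) = √82 ≈ 9.0554)
J = 9
o(w, T) = -w*(-5 + w)/2 (o(w, T) = -(w - 5)*w/2 = -(-5 + w)*w/2 = -w*(-5 + w)/2)
o(R, J)*V = ((½)*(-2)*(5 - 1*(-2)))*√82 = ((½)*(-2)*(5 + 2))*√82 = ((½)*(-2)*7)*√82 = -7*√82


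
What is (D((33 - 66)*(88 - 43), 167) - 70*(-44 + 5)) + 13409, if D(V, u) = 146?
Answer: 16285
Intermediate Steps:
(D((33 - 66)*(88 - 43), 167) - 70*(-44 + 5)) + 13409 = (146 - 70*(-44 + 5)) + 13409 = (146 - 70*(-39)) + 13409 = (146 + 2730) + 13409 = 2876 + 13409 = 16285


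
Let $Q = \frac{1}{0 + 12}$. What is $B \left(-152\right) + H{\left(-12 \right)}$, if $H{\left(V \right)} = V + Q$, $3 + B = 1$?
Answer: $\frac{3505}{12} \approx 292.08$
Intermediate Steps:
$B = -2$ ($B = -3 + 1 = -2$)
$Q = \frac{1}{12} \approx 0.083333$
$H{\left(V \right)} = \frac{1}{12} + V$ ($H{\left(V \right)} = V + \frac{1}{12} = \frac{1}{12} + V$)
$B \left(-152\right) + H{\left(-12 \right)} = \left(-2\right) \left(-152\right) + \left(\frac{1}{12} - 12\right) = 304 - \frac{143}{12} = \frac{3505}{12}$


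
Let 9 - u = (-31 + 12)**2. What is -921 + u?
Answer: -1273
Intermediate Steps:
u = -352 (u = 9 - (-31 + 12)**2 = 9 - 1*(-19)**2 = 9 - 1*361 = 9 - 361 = -352)
-921 + u = -921 - 352 = -1273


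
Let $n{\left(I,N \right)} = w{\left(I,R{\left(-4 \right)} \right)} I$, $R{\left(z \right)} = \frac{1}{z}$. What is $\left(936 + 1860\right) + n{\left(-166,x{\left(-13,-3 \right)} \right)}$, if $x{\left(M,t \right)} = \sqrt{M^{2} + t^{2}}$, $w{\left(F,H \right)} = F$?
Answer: $30352$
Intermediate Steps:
$n{\left(I,N \right)} = I^{2}$ ($n{\left(I,N \right)} = I I = I^{2}$)
$\left(936 + 1860\right) + n{\left(-166,x{\left(-13,-3 \right)} \right)} = \left(936 + 1860\right) + \left(-166\right)^{2} = 2796 + 27556 = 30352$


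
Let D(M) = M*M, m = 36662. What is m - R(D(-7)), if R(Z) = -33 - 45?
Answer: 36740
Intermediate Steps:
D(M) = M²
R(Z) = -78
m - R(D(-7)) = 36662 - 1*(-78) = 36662 + 78 = 36740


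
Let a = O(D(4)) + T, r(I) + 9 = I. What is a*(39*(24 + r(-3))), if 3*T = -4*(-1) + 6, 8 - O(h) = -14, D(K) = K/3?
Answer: 11856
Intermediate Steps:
D(K) = K/3 (D(K) = K*(⅓) = K/3)
r(I) = -9 + I
O(h) = 22 (O(h) = 8 - 1*(-14) = 8 + 14 = 22)
T = 10/3 (T = (-4*(-1) + 6)/3 = (4 + 6)/3 = (⅓)*10 = 10/3 ≈ 3.3333)
a = 76/3 (a = 22 + 10/3 = 76/3 ≈ 25.333)
a*(39*(24 + r(-3))) = 76*(39*(24 + (-9 - 3)))/3 = 76*(39*(24 - 12))/3 = 76*(39*12)/3 = (76/3)*468 = 11856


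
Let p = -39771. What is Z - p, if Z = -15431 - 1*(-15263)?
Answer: 39603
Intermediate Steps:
Z = -168 (Z = -15431 + 15263 = -168)
Z - p = -168 - 1*(-39771) = -168 + 39771 = 39603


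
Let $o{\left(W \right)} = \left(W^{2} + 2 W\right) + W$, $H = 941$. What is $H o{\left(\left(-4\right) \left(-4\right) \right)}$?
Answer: $286064$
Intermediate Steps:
$o{\left(W \right)} = W^{2} + 3 W$
$H o{\left(\left(-4\right) \left(-4\right) \right)} = 941 \left(-4\right) \left(-4\right) \left(3 - -16\right) = 941 \cdot 16 \left(3 + 16\right) = 941 \cdot 16 \cdot 19 = 941 \cdot 304 = 286064$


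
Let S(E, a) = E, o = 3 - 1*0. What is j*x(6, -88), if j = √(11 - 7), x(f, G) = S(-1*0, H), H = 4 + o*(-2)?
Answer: 0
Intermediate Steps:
o = 3 (o = 3 + 0 = 3)
H = -2 (H = 4 + 3*(-2) = 4 - 6 = -2)
x(f, G) = 0 (x(f, G) = -1*0 = 0)
j = 2 (j = √4 = 2)
j*x(6, -88) = 2*0 = 0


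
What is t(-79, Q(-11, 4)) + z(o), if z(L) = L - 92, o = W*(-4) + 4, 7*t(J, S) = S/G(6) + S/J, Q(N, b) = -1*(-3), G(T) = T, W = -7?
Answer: -66287/1106 ≈ -59.934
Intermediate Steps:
Q(N, b) = 3
t(J, S) = S/42 + S/(7*J) (t(J, S) = (S/6 + S/J)/7 = S/42 + S/(7*J))
o = 32 (o = -7*(-4) + 4 = 28 + 4 = 32)
z(L) = -92 + L
t(-79, Q(-11, 4)) + z(o) = (1/42)*3*(6 - 79)/(-79) + (-92 + 32) = (1/42)*3*(-1/79)*(-73) - 60 = 73/1106 - 60 = -66287/1106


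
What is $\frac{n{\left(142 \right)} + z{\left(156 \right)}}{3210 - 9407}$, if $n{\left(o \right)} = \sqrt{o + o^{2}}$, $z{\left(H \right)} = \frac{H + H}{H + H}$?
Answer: $- \frac{1}{6197} - \frac{\sqrt{20306}}{6197} \approx -0.023156$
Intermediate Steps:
$z{\left(H \right)} = 1$ ($z{\left(H \right)} = \frac{2 H}{2 H} = 2 H \frac{1}{2 H} = 1$)
$\frac{n{\left(142 \right)} + z{\left(156 \right)}}{3210 - 9407} = \frac{\sqrt{142 \left(1 + 142\right)} + 1}{3210 - 9407} = \frac{\sqrt{142 \cdot 143} + 1}{3210 - 9407} = \frac{\sqrt{20306} + 1}{-6197} = \left(1 + \sqrt{20306}\right) \left(- \frac{1}{6197}\right) = - \frac{1}{6197} - \frac{\sqrt{20306}}{6197}$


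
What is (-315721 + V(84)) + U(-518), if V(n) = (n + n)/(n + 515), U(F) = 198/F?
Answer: -48981287450/155141 ≈ -3.1572e+5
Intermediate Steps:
V(n) = 2*n/(515 + n) (V(n) = (2*n)/(515 + n) = 2*n/(515 + n))
(-315721 + V(84)) + U(-518) = (-315721 + 2*84/(515 + 84)) + 198/(-518) = (-315721 + 2*84/599) + 198*(-1/518) = (-315721 + 2*84*(1/599)) - 99/259 = (-315721 + 168/599) - 99/259 = -189116711/599 - 99/259 = -48981287450/155141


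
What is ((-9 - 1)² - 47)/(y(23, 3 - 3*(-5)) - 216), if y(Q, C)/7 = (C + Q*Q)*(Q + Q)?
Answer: 53/175918 ≈ 0.00030128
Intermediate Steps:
y(Q, C) = 14*Q*(C + Q²) (y(Q, C) = 7*((C + Q*Q)*(Q + Q)) = 7*((C + Q²)*(2*Q)) = 7*(2*Q*(C + Q²)) = 14*Q*(C + Q²))
((-9 - 1)² - 47)/(y(23, 3 - 3*(-5)) - 216) = ((-9 - 1)² - 47)/(14*23*((3 - 3*(-5)) + 23²) - 216) = ((-10)² - 47)/(14*23*((3 + 15) + 529) - 216) = (100 - 47)/(14*23*(18 + 529) - 216) = 53/(14*23*547 - 216) = 53/(176134 - 216) = 53/175918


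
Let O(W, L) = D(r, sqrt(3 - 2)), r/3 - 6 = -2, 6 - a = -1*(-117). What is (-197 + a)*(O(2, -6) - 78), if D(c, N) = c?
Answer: 20328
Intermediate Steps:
a = -111 (a = 6 - (-1)*(-117) = 6 - 1*117 = 6 - 117 = -111)
r = 12 (r = 18 + 3*(-2) = 18 - 6 = 12)
O(W, L) = 12
(-197 + a)*(O(2, -6) - 78) = (-197 - 111)*(12 - 78) = -308*(-66) = 20328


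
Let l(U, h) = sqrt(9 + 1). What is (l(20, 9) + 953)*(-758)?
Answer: -722374 - 758*sqrt(10) ≈ -7.2477e+5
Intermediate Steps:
l(U, h) = sqrt(10)
(l(20, 9) + 953)*(-758) = (sqrt(10) + 953)*(-758) = (953 + sqrt(10))*(-758) = -722374 - 758*sqrt(10)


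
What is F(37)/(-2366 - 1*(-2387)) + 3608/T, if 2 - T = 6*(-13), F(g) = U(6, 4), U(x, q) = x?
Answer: 3177/70 ≈ 45.386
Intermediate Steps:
F(g) = 6
T = 80 (T = 2 - 6*(-13) = 2 - 1*(-78) = 2 + 78 = 80)
F(37)/(-2366 - 1*(-2387)) + 3608/T = 6/(-2366 - 1*(-2387)) + 3608/80 = 6/(-2366 + 2387) + 3608*(1/80) = 6/21 + 451/10 = 6*(1/21) + 451/10 = 2/7 + 451/10 = 3177/70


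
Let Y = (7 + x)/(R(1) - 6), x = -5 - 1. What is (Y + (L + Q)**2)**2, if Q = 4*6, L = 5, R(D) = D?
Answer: 17673616/25 ≈ 7.0695e+5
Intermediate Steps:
x = -6
Q = 24
Y = -1/5 (Y = (7 - 6)/(1 - 6) = 1/(-5) = 1*(-1/5) = -1/5 ≈ -0.20000)
(Y + (L + Q)**2)**2 = (-1/5 + (5 + 24)**2)**2 = (-1/5 + 29**2)**2 = (-1/5 + 841)**2 = (4204/5)**2 = 17673616/25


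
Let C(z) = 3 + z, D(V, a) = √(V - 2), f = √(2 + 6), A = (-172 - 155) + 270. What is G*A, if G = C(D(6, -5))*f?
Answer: -570*√2 ≈ -806.10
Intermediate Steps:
A = -57 (A = -327 + 270 = -57)
f = 2*√2 (f = √8 = 2*√2 ≈ 2.8284)
D(V, a) = √(-2 + V)
G = 10*√2 (G = (3 + √(-2 + 6))*(2*√2) = (3 + √4)*(2*√2) = (3 + 2)*(2*√2) = 5*(2*√2) = 10*√2 ≈ 14.142)
G*A = (10*√2)*(-57) = -570*√2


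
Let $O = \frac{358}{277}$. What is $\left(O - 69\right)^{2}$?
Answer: $\frac{351750025}{76729} \approx 4584.3$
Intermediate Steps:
$O = \frac{358}{277}$ ($O = 358 \cdot \frac{1}{277} = \frac{358}{277} \approx 1.2924$)
$\left(O - 69\right)^{2} = \left(\frac{358}{277} - 69\right)^{2} = \left(- \frac{18755}{277}\right)^{2} = \frac{351750025}{76729}$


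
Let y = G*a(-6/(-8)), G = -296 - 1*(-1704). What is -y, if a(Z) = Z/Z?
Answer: -1408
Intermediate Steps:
G = 1408 (G = -296 + 1704 = 1408)
a(Z) = 1
y = 1408 (y = 1408*1 = 1408)
-y = -1*1408 = -1408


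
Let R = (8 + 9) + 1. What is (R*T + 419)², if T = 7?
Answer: 297025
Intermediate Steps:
R = 18 (R = 17 + 1 = 18)
(R*T + 419)² = (18*7 + 419)² = (126 + 419)² = 545² = 297025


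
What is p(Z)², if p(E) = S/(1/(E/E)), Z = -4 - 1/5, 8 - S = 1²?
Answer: 49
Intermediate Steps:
S = 7 (S = 8 - 1*1² = 8 - 1*1 = 8 - 1 = 7)
Z = -21/5 (Z = -4 - 1*⅕ = -4 - ⅕ = -21/5 ≈ -4.2000)
p(E) = 7 (p(E) = 7/(1/(E/E)) = 7/(1/1) = 7/1 = 7*1 = 7)
p(Z)² = 7² = 49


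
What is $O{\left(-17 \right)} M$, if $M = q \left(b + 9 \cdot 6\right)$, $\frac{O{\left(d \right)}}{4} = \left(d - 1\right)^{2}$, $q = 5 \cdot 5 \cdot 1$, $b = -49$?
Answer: $162000$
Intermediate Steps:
$q = 25$ ($q = 25 \cdot 1 = 25$)
$O{\left(d \right)} = 4 \left(-1 + d\right)^{2}$ ($O{\left(d \right)} = 4 \left(d - 1\right)^{2} = 4 \left(-1 + d\right)^{2}$)
$M = 125$ ($M = 25 \left(-49 + 9 \cdot 6\right) = 25 \left(-49 + 54\right) = 25 \cdot 5 = 125$)
$O{\left(-17 \right)} M = 4 \left(-1 - 17\right)^{2} \cdot 125 = 4 \left(-18\right)^{2} \cdot 125 = 4 \cdot 324 \cdot 125 = 1296 \cdot 125 = 162000$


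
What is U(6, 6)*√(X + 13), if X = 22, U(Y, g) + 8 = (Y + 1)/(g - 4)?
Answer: -9*√35/2 ≈ -26.622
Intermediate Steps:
U(Y, g) = -8 + (1 + Y)/(-4 + g) (U(Y, g) = -8 + (Y + 1)/(g - 4) = -8 + (1 + Y)/(-4 + g))
U(6, 6)*√(X + 13) = ((33 + 6 - 8*6)/(-4 + 6))*√(22 + 13) = ((33 + 6 - 48)/2)*√35 = ((½)*(-9))*√35 = -9*√35/2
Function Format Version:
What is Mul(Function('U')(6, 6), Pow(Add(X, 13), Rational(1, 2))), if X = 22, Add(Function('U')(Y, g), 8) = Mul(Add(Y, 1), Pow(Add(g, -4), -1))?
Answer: Mul(Rational(-9, 2), Pow(35, Rational(1, 2))) ≈ -26.622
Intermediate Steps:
Function('U')(Y, g) = Add(-8, Mul(Pow(Add(-4, g), -1), Add(1, Y))) (Function('U')(Y, g) = Add(-8, Mul(Add(Y, 1), Pow(Add(g, -4), -1))) = Add(-8, Mul(Add(1, Y), Pow(Add(-4, g), -1))) = Add(-8, Mul(Pow(Add(-4, g), -1), Add(1, Y))))
Mul(Function('U')(6, 6), Pow(Add(X, 13), Rational(1, 2))) = Mul(Mul(Pow(Add(-4, 6), -1), Add(33, 6, Mul(-8, 6))), Pow(Add(22, 13), Rational(1, 2))) = Mul(Mul(Pow(2, -1), Add(33, 6, -48)), Pow(35, Rational(1, 2))) = Mul(Mul(Rational(1, 2), -9), Pow(35, Rational(1, 2))) = Mul(Rational(-9, 2), Pow(35, Rational(1, 2)))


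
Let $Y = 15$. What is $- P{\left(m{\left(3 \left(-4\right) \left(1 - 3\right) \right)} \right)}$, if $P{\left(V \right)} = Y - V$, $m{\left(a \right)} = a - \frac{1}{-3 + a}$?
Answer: $\frac{188}{21} \approx 8.9524$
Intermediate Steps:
$P{\left(V \right)} = 15 - V$
$- P{\left(m{\left(3 \left(-4\right) \left(1 - 3\right) \right)} \right)} = - (15 - \frac{-1 + \left(3 \left(-4\right) \left(1 - 3\right)\right)^{2} - 3 \cdot 3 \left(-4\right) \left(1 - 3\right)}{-3 + 3 \left(-4\right) \left(1 - 3\right)}) = - (15 - \frac{-1 + \left(- 12 \left(1 - 3\right)\right)^{2} - 3 \left(- 12 \left(1 - 3\right)\right)}{-3 - 12 \left(1 - 3\right)}) = - (15 - \frac{-1 + \left(\left(-12\right) \left(-2\right)\right)^{2} - 3 \left(\left(-12\right) \left(-2\right)\right)}{-3 - -24}) = - (15 - \frac{-1 + 24^{2} - 72}{-3 + 24}) = - (15 - \frac{-1 + 576 - 72}{21}) = - (15 - \frac{1}{21} \cdot 503) = - (15 - \frac{503}{21}) = \left(-1\right) \left(- \frac{188}{21}\right) = \frac{188}{21}$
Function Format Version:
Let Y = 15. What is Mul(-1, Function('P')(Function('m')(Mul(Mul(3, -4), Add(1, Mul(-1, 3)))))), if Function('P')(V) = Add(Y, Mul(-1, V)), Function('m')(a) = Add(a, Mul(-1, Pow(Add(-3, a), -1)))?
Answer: Rational(188, 21) ≈ 8.9524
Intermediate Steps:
Function('P')(V) = Add(15, Mul(-1, V))
Mul(-1, Function('P')(Function('m')(Mul(Mul(3, -4), Add(1, Mul(-1, 3)))))) = Mul(-1, Add(15, Mul(-1, Mul(Pow(Add(-3, Mul(Mul(3, -4), Add(1, Mul(-1, 3)))), -1), Add(-1, Pow(Mul(Mul(3, -4), Add(1, Mul(-1, 3))), 2), Mul(-3, Mul(Mul(3, -4), Add(1, Mul(-1, 3))))))))) = Mul(-1, Add(15, Mul(-1, Mul(Pow(Add(-3, Mul(-12, Add(1, -3))), -1), Add(-1, Pow(Mul(-12, Add(1, -3)), 2), Mul(-3, Mul(-12, Add(1, -3)))))))) = Mul(-1, Add(15, Mul(-1, Mul(Pow(Add(-3, Mul(-12, -2)), -1), Add(-1, Pow(Mul(-12, -2), 2), Mul(-3, Mul(-12, -2))))))) = Mul(-1, Add(15, Mul(-1, Mul(Pow(Add(-3, 24), -1), Add(-1, Pow(24, 2), Mul(-3, 24)))))) = Mul(-1, Add(15, Mul(-1, Mul(Pow(21, -1), Add(-1, 576, -72))))) = Mul(-1, Add(15, Mul(-1, Mul(Rational(1, 21), 503)))) = Mul(-1, Add(15, Mul(-1, Rational(503, 21)))) = Mul(-1, Add(15, Rational(-503, 21))) = Mul(-1, Rational(-188, 21)) = Rational(188, 21)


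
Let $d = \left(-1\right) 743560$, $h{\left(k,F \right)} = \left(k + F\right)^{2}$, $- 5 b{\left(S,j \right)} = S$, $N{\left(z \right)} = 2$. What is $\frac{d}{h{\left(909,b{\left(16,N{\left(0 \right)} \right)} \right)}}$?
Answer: $- \frac{18589000}{20511841} \approx -0.90626$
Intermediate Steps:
$b{\left(S,j \right)} = - \frac{S}{5}$
$h{\left(k,F \right)} = \left(F + k\right)^{2}$
$d = -743560$
$\frac{d}{h{\left(909,b{\left(16,N{\left(0 \right)} \right)} \right)}} = - \frac{743560}{\left(\left(- \frac{1}{5}\right) 16 + 909\right)^{2}} = - \frac{743560}{\left(- \frac{16}{5} + 909\right)^{2}} = - \frac{743560}{\left(\frac{4529}{5}\right)^{2}} = - \frac{743560}{\frac{20511841}{25}} = \left(-743560\right) \frac{25}{20511841} = - \frac{18589000}{20511841}$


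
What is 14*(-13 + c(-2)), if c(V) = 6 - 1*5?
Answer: -168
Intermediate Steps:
c(V) = 1 (c(V) = 6 - 5 = 1)
14*(-13 + c(-2)) = 14*(-13 + 1) = 14*(-12) = -168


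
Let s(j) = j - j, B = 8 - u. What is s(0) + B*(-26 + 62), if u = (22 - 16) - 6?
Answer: 288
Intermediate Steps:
u = 0 (u = 6 - 6 = 0)
B = 8 (B = 8 - 1*0 = 8 + 0 = 8)
s(j) = 0
s(0) + B*(-26 + 62) = 0 + 8*(-26 + 62) = 0 + 8*36 = 0 + 288 = 288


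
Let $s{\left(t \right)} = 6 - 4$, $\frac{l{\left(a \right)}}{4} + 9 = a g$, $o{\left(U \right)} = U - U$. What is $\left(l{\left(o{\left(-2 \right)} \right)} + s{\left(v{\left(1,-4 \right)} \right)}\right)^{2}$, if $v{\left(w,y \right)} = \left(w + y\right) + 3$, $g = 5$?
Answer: $1156$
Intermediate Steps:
$o{\left(U \right)} = 0$
$v{\left(w,y \right)} = 3 + w + y$
$l{\left(a \right)} = -36 + 20 a$ ($l{\left(a \right)} = -36 + 4 a 5 = -36 + 4 \cdot 5 a = -36 + 20 a$)
$s{\left(t \right)} = 2$ ($s{\left(t \right)} = 6 - 4 = 2$)
$\left(l{\left(o{\left(-2 \right)} \right)} + s{\left(v{\left(1,-4 \right)} \right)}\right)^{2} = \left(\left(-36 + 20 \cdot 0\right) + 2\right)^{2} = \left(\left(-36 + 0\right) + 2\right)^{2} = \left(-36 + 2\right)^{2} = \left(-34\right)^{2} = 1156$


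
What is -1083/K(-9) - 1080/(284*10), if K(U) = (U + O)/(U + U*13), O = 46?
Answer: 9687519/2627 ≈ 3687.7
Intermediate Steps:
K(U) = (46 + U)/(14*U) (K(U) = (U + 46)/(U + U*13) = (46 + U)/(U + 13*U) = (46 + U)/((14*U)) = (46 + U)*(1/(14*U)) = (46 + U)/(14*U))
-1083/K(-9) - 1080/(284*10) = -1083*(-126/(46 - 9)) - 1080/(284*10) = -1083/((1/14)*(-1/9)*37) - 1080/2840 = -1083/(-37/126) - 1080*1/2840 = -1083*(-126/37) - 27/71 = 136458/37 - 27/71 = 9687519/2627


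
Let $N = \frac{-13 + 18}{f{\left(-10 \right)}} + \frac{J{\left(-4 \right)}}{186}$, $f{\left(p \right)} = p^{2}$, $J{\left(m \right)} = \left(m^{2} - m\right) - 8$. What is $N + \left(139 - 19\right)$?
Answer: $\frac{74471}{620} \approx 120.11$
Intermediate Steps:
$J{\left(m \right)} = -8 + m^{2} - m$
$N = \frac{71}{620}$ ($N = \frac{-13 + 18}{\left(-10\right)^{2}} + \frac{-8 + \left(-4\right)^{2} - -4}{186} = \frac{5}{100} + \left(-8 + 16 + 4\right) \frac{1}{186} = 5 \cdot \frac{1}{100} + 12 \cdot \frac{1}{186} = \frac{1}{20} + \frac{2}{31} = \frac{71}{620} \approx 0.11452$)
$N + \left(139 - 19\right) = \frac{71}{620} + \left(139 - 19\right) = \frac{71}{620} + 120 = \frac{74471}{620}$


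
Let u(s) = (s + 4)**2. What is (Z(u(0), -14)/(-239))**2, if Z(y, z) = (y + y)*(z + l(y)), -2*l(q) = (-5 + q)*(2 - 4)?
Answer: 9216/57121 ≈ 0.16134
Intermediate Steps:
u(s) = (4 + s)**2
l(q) = -5 + q (l(q) = -(-5 + q)*(2 - 4)/2 = -(-5 + q)*(-2)/2 = -(10 - 2*q)/2 = -5 + q)
Z(y, z) = 2*y*(-5 + y + z) (Z(y, z) = (y + y)*(z + (-5 + y)) = (2*y)*(-5 + y + z) = 2*y*(-5 + y + z))
(Z(u(0), -14)/(-239))**2 = ((2*(4 + 0)**2*(-5 + (4 + 0)**2 - 14))/(-239))**2 = ((2*4**2*(-5 + 4**2 - 14))*(-1/239))**2 = ((2*16*(-5 + 16 - 14))*(-1/239))**2 = ((2*16*(-3))*(-1/239))**2 = (-96*(-1/239))**2 = (96/239)**2 = 9216/57121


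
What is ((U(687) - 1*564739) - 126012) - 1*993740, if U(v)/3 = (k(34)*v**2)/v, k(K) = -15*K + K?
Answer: -2665527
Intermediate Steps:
k(K) = -14*K
U(v) = -1428*v (U(v) = 3*(((-14*34)*v**2)/v) = 3*((-476*v**2)/v) = 3*(-476*v) = -1428*v)
((U(687) - 1*564739) - 126012) - 1*993740 = ((-1428*687 - 1*564739) - 126012) - 1*993740 = ((-981036 - 564739) - 126012) - 993740 = (-1545775 - 126012) - 993740 = -1671787 - 993740 = -2665527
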